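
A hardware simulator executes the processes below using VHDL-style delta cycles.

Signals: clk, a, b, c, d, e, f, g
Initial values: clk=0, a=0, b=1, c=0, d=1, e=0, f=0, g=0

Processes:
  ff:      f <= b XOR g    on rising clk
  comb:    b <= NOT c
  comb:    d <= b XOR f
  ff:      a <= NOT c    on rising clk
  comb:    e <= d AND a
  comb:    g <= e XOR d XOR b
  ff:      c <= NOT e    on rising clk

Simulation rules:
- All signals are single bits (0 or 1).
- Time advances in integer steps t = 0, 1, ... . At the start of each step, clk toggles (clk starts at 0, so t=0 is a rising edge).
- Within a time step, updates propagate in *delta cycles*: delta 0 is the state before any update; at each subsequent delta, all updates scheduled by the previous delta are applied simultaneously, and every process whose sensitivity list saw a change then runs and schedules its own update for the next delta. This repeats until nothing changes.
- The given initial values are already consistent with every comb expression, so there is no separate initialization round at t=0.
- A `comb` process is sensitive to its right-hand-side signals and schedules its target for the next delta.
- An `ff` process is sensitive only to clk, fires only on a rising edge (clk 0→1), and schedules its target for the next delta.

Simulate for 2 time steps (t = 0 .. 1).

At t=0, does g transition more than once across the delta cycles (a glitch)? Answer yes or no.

t0.Δ0 f=0 b=1 g=0 d=1 a=0 clk=0 e=0 c=0
t0.Δ1 f=0 b=1 g=0 d=1 a=0 clk=1 e=0 c=0
t0.Δ2 f=1 b=1 g=0 d=1 a=1 clk=1 e=0 c=1
t0.Δ3 f=1 b=0 g=0 d=0 a=1 clk=1 e=1 c=1
t0.Δ4 f=1 b=0 g=1 d=1 a=1 clk=1 e=0 c=1
t0.Δ5 f=1 b=0 g=1 d=1 a=1 clk=1 e=1 c=1
t0.Δ6 f=1 b=0 g=0 d=1 a=1 clk=1 e=1 c=1
t1.Δ0 f=1 b=0 g=0 d=1 a=1 clk=1 e=1 c=1
t1.Δ1 f=1 b=0 g=0 d=1 a=1 clk=0 e=1 c=1

yes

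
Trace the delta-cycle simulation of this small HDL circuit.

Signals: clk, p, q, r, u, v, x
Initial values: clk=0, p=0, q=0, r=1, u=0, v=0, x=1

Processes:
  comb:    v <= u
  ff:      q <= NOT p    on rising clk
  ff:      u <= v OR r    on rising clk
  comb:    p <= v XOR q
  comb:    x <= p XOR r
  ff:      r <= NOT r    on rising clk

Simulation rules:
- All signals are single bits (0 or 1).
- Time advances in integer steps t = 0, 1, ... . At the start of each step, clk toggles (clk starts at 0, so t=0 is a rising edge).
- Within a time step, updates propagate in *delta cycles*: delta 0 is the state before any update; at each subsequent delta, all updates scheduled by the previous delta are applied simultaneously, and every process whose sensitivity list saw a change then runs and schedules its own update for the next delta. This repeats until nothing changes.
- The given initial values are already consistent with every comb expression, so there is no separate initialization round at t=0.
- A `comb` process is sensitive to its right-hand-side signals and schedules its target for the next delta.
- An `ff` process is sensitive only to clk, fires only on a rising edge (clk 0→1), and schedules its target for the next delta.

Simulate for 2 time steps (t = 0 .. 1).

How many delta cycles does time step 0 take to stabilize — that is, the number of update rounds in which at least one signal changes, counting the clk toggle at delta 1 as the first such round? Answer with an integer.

5

[bits: clk,p,q,x,r,v,u]
t=0: Δ0=0001100 Δ1=1001100 Δ2=1011001 Δ3=1110011 Δ4=1011011 Δ5=1010011 | 5Δ
t=1: Δ0=1010011 Δ1=0010011 | 1Δ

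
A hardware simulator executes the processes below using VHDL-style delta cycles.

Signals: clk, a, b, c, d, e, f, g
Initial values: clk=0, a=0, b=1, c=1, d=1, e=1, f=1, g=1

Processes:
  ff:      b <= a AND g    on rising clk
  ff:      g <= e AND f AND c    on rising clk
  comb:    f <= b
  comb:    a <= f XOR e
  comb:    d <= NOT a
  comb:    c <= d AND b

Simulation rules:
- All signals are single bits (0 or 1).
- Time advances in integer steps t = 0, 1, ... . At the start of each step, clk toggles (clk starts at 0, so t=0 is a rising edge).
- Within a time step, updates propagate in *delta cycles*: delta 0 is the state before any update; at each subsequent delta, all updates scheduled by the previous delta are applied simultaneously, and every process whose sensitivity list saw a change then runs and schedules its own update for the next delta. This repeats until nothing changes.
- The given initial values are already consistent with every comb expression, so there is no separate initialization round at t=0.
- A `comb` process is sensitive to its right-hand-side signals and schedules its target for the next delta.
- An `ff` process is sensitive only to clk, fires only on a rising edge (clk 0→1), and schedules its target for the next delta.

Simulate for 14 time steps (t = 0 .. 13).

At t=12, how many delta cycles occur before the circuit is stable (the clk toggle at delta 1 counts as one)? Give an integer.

5

[bits: clk,d,c,g,b,a,e,f]
t=0: Δ0=01111011 Δ1=11111011 Δ2=11110011 Δ3=11010010 Δ4=11010110 Δ5=10010110 | 5Δ
t=1: Δ0=10010110 Δ1=00010110 | 1Δ
t=2: Δ0=00010110 Δ1=10010110 Δ2=10001110 Δ3=10001111 Δ4=10001011 Δ5=11001011 Δ6=11101011 | 6Δ
t=3: Δ0=11101011 Δ1=01101011 | 1Δ
t=4: Δ0=01101011 Δ1=11101011 Δ2=11110011 Δ3=11010010 Δ4=11010110 Δ5=10010110 | 5Δ
t=5: Δ0=10010110 Δ1=00010110 | 1Δ
t=6: Δ0=00010110 Δ1=10010110 Δ2=10001110 Δ3=10001111 Δ4=10001011 Δ5=11001011 Δ6=11101011 | 6Δ
t=7: Δ0=11101011 Δ1=01101011 | 1Δ
t=8: Δ0=01101011 Δ1=11101011 Δ2=11110011 Δ3=11010010 Δ4=11010110 Δ5=10010110 | 5Δ
t=9: Δ0=10010110 Δ1=00010110 | 1Δ
t=10: Δ0=00010110 Δ1=10010110 Δ2=10001110 Δ3=10001111 Δ4=10001011 Δ5=11001011 Δ6=11101011 | 6Δ
t=11: Δ0=11101011 Δ1=01101011 | 1Δ
t=12: Δ0=01101011 Δ1=11101011 Δ2=11110011 Δ3=11010010 Δ4=11010110 Δ5=10010110 | 5Δ
t=13: Δ0=10010110 Δ1=00010110 | 1Δ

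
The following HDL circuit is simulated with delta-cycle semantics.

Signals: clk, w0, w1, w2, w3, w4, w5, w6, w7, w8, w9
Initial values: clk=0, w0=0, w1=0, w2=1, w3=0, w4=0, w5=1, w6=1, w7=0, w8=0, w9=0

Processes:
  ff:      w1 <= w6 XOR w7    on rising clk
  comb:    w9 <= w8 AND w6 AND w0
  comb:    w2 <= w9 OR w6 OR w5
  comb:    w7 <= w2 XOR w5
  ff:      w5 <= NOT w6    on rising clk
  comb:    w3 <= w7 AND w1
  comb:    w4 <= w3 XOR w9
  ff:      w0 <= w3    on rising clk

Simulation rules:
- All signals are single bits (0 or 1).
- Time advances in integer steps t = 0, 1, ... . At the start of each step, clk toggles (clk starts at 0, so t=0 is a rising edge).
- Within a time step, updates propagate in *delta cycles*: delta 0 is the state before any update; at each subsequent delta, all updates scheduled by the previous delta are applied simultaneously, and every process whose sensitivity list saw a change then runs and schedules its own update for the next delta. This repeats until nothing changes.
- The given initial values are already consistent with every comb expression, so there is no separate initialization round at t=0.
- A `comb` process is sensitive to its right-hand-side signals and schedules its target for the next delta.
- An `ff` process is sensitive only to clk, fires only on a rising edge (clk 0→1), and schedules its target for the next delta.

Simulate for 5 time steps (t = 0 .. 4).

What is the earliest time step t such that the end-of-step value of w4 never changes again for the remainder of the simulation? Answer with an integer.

2

[bits: w6,w5,clk,w2,w4,w0,w7,w3,w9,w8,w1]
t=0: Δ0=11010000000 Δ1=11110000000 Δ2=10110000001 Δ3=10110010001 Δ4=10110011001 Δ5=10111011001 | 5Δ
t=1: Δ0=10111011001 Δ1=10011011001 | 1Δ
t=2: Δ0=10011011001 Δ1=10111011001 Δ2=10111111000 Δ3=10111110000 Δ4=10110110000 | 4Δ
t=3: Δ0=10110110000 Δ1=10010110000 | 1Δ
t=4: Δ0=10010110000 Δ1=10110110000 Δ2=10110010000 | 2Δ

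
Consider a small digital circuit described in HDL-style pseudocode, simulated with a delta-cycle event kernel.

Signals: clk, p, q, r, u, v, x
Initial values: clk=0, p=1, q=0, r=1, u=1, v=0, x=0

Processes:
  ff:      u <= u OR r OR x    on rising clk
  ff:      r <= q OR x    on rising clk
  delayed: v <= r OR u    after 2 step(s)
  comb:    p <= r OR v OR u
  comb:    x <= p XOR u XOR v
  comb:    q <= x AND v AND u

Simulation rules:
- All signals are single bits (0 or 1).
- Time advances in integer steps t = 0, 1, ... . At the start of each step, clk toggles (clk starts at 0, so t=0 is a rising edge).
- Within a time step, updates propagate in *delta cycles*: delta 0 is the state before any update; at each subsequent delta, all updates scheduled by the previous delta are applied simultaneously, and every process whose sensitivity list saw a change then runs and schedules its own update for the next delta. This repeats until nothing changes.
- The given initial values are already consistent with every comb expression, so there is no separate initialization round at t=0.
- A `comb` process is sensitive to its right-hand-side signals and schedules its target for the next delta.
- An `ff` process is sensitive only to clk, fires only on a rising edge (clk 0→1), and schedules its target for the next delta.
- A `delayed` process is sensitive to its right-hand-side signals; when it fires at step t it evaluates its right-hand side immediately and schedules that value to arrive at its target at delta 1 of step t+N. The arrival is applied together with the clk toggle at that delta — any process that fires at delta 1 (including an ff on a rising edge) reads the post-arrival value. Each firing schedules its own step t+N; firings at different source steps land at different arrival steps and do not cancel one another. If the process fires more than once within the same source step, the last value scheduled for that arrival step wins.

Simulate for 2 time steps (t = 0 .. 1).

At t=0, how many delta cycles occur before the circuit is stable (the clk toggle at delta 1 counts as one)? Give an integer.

2

[bits: v,p,u,r,clk,x,q]
t=0: Δ0=0111000 Δ1=0111100 Δ2=0110100 | 2Δ
t=1: Δ0=0110100 Δ1=0110000 | 1Δ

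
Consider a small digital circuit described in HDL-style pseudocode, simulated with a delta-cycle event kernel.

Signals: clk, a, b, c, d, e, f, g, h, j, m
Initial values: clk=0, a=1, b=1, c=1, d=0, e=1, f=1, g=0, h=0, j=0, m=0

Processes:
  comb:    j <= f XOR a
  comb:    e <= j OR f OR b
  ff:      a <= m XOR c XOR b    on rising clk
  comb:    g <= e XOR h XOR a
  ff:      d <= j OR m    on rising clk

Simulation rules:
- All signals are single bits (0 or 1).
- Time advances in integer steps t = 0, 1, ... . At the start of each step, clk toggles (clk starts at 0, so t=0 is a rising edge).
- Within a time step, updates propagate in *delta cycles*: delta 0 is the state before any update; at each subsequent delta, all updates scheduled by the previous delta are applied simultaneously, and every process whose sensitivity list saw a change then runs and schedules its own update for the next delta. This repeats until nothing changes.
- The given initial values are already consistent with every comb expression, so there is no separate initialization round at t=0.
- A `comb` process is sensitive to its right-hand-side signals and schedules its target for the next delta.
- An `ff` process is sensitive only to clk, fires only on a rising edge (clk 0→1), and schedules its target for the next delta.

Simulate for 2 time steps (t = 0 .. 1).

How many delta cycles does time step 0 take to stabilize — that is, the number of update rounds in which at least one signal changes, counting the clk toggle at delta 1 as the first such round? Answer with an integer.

t0.Δ0 c=1 e=1 g=0 j=0 b=1 d=0 f=1 clk=0 h=0 m=0 a=1
t0.Δ1 c=1 e=1 g=0 j=0 b=1 d=0 f=1 clk=1 h=0 m=0 a=1
t0.Δ2 c=1 e=1 g=0 j=0 b=1 d=0 f=1 clk=1 h=0 m=0 a=0
t0.Δ3 c=1 e=1 g=1 j=1 b=1 d=0 f=1 clk=1 h=0 m=0 a=0
t1.Δ0 c=1 e=1 g=1 j=1 b=1 d=0 f=1 clk=1 h=0 m=0 a=0
t1.Δ1 c=1 e=1 g=1 j=1 b=1 d=0 f=1 clk=0 h=0 m=0 a=0

3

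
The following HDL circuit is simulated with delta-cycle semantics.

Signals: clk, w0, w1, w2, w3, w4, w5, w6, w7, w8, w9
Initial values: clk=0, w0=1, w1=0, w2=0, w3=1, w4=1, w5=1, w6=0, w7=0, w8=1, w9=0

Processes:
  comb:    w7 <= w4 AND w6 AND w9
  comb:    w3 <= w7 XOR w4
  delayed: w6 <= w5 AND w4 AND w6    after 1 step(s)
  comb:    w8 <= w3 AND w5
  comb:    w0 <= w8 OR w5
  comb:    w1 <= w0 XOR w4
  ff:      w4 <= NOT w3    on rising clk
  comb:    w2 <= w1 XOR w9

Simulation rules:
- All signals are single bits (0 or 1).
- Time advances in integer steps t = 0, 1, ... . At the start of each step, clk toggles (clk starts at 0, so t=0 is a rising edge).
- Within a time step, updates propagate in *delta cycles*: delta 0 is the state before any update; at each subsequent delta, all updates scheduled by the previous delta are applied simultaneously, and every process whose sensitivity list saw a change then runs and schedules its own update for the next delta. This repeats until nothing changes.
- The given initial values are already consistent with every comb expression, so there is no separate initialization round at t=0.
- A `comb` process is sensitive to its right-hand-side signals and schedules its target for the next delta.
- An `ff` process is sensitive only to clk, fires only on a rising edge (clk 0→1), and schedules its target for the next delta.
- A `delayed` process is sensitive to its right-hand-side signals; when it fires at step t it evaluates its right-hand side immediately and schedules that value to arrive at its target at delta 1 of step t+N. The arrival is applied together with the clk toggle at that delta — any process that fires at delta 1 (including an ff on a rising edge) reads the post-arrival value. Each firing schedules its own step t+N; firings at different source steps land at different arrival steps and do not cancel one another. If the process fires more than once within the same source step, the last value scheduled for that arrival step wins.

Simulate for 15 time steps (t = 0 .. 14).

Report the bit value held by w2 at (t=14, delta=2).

[bits: w4,w6,w9,w5,w2,w7,w0,clk,w3,w1,w8]
t=0: Δ0=10010010101 Δ1=10010011101 Δ2=00010011101 Δ3=00010011011 Δ4=00011011010 | 4Δ
t=1: Δ0=00011011010 Δ1=00011010010 | 1Δ
t=2: Δ0=00011010010 Δ1=00011011010 Δ2=10011011010 Δ3=10011011100 Δ4=10010011101 | 4Δ
t=3: Δ0=10010011101 Δ1=10010010101 | 1Δ
t=4: Δ0=10010010101 Δ1=10010011101 Δ2=00010011101 Δ3=00010011011 Δ4=00011011010 | 4Δ
t=5: Δ0=00011011010 Δ1=00011010010 | 1Δ
t=6: Δ0=00011010010 Δ1=00011011010 Δ2=10011011010 Δ3=10011011100 Δ4=10010011101 | 4Δ
t=7: Δ0=10010011101 Δ1=10010010101 | 1Δ
t=8: Δ0=10010010101 Δ1=10010011101 Δ2=00010011101 Δ3=00010011011 Δ4=00011011010 | 4Δ
t=9: Δ0=00011011010 Δ1=00011010010 | 1Δ
t=10: Δ0=00011010010 Δ1=00011011010 Δ2=10011011010 Δ3=10011011100 Δ4=10010011101 | 4Δ
t=11: Δ0=10010011101 Δ1=10010010101 | 1Δ
t=12: Δ0=10010010101 Δ1=10010011101 Δ2=00010011101 Δ3=00010011011 Δ4=00011011010 | 4Δ
t=13: Δ0=00011011010 Δ1=00011010010 | 1Δ
t=14: Δ0=00011010010 Δ1=00011011010 Δ2=10011011010 Δ3=10011011100 Δ4=10010011101 | 4Δ

1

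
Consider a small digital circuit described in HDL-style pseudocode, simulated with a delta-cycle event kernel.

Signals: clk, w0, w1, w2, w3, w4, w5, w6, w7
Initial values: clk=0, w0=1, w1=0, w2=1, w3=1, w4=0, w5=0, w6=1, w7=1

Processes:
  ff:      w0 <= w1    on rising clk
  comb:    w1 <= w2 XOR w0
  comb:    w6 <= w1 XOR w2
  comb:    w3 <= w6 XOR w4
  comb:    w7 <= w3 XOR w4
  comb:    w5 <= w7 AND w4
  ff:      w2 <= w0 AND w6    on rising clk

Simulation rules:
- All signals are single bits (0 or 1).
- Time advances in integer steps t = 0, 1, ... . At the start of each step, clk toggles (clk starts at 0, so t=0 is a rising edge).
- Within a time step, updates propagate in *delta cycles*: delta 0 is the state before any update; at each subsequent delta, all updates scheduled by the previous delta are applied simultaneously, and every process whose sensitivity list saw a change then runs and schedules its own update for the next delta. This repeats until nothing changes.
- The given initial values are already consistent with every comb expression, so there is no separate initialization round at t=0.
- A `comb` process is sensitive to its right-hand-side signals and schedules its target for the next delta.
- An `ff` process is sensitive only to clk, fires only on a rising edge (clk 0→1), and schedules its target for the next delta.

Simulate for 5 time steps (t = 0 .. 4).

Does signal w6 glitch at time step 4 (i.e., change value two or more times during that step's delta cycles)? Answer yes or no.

yes

[bits: w5,clk,w4,w3,w0,w7,w1,w2,w6]
t=0: Δ0=000111011 Δ1=010111011 Δ2=010101011 Δ3=010101111 Δ4=010101110 Δ5=010001110 Δ6=010000110 | 6Δ
t=1: Δ0=010000110 Δ1=000000110 | 1Δ
t=2: Δ0=000000110 Δ1=010000110 Δ2=010010100 Δ3=010010101 Δ4=010110101 Δ5=010111101 | 5Δ
t=3: Δ0=010111101 Δ1=000111101 | 1Δ
t=4: Δ0=000111101 Δ1=010111101 Δ2=010111111 Δ3=010111010 Δ4=010011011 Δ5=010110011 Δ6=010111011 | 6Δ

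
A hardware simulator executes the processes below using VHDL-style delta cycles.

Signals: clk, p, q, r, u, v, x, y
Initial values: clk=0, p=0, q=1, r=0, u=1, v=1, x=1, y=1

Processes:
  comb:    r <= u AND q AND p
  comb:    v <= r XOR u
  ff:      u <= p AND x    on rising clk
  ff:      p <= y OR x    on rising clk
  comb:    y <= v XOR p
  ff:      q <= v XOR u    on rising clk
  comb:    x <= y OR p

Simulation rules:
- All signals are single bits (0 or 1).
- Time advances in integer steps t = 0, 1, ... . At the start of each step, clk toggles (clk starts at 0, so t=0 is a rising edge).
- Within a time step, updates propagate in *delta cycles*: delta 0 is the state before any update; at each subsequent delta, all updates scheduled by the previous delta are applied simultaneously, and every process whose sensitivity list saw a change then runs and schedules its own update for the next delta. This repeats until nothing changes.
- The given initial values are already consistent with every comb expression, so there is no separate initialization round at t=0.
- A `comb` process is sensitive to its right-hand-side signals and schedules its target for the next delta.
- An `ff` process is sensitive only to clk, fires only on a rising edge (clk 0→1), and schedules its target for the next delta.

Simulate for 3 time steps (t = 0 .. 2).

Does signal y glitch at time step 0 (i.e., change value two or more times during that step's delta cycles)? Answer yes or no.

[bits: clk,x,q,v,r,u,y,p]
t=0: Δ0=01110110 Δ1=11110110 Δ2=11010011 Δ3=11000001 Δ4=11000011 | 4Δ
t=1: Δ0=11000011 Δ1=01000011 | 1Δ
t=2: Δ0=01000011 Δ1=11000011 Δ2=11000111 Δ3=11010111 Δ4=11010101 | 4Δ

yes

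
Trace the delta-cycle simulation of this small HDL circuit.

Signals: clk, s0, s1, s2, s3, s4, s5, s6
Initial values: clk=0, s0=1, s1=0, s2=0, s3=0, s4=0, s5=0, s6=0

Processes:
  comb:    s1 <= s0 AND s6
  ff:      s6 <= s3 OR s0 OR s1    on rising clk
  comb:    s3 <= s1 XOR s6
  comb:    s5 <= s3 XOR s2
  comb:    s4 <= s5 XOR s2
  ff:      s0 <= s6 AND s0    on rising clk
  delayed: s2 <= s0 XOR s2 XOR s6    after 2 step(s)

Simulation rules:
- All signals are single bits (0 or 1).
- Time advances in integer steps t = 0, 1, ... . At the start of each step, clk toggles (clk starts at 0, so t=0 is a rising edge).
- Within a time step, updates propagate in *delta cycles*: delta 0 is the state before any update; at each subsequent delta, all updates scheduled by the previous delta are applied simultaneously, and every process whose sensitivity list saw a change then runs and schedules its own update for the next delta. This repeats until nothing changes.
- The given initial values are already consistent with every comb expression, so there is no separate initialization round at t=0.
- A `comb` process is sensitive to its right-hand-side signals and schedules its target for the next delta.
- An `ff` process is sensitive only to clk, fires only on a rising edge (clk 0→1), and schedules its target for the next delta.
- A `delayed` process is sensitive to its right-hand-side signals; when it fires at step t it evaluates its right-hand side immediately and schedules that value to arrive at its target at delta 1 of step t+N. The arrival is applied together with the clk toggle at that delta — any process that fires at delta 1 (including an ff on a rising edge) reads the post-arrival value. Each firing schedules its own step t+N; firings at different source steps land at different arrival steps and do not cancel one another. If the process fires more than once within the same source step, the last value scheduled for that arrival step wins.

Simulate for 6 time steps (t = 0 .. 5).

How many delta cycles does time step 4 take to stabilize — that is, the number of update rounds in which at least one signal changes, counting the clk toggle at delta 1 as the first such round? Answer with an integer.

[bits: s4,s6,s0,s5,s1,s2,clk,s3]
t=0: Δ0=00100000 Δ1=00100010 Δ2=01000010 Δ3=01000011 Δ4=01010011 Δ5=11010011 | 5Δ
t=1: Δ0=11010011 Δ1=11010001 | 1Δ
t=2: Δ0=11010001 Δ1=11010111 Δ2=01000111 Δ3=11000111 | 3Δ
t=3: Δ0=11000111 Δ1=11000101 | 1Δ
t=4: Δ0=11000101 Δ1=11000011 Δ2=01010011 Δ3=11010011 | 3Δ
t=5: Δ0=11010011 Δ1=11010001 | 1Δ

3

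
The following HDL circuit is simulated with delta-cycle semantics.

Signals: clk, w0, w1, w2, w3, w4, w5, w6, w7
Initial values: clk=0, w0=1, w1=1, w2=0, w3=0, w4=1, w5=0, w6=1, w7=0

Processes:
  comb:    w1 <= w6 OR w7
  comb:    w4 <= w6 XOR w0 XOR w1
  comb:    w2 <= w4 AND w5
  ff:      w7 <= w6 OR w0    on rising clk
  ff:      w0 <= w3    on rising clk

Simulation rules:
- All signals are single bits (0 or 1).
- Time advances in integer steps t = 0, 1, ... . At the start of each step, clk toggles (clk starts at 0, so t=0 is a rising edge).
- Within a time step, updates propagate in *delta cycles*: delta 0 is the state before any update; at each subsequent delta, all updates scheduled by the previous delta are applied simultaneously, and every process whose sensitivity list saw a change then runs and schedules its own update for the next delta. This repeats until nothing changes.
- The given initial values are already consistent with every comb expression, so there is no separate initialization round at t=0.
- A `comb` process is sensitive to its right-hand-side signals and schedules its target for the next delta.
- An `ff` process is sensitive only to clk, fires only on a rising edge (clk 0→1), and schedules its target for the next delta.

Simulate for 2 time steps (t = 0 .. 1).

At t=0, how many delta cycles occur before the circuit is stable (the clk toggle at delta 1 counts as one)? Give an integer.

3

t0.Δ0 w6=1 w5=0 w4=1 clk=0 w1=1 w3=0 w7=0 w0=1 w2=0
t0.Δ1 w6=1 w5=0 w4=1 clk=1 w1=1 w3=0 w7=0 w0=1 w2=0
t0.Δ2 w6=1 w5=0 w4=1 clk=1 w1=1 w3=0 w7=1 w0=0 w2=0
t0.Δ3 w6=1 w5=0 w4=0 clk=1 w1=1 w3=0 w7=1 w0=0 w2=0
t1.Δ0 w6=1 w5=0 w4=0 clk=1 w1=1 w3=0 w7=1 w0=0 w2=0
t1.Δ1 w6=1 w5=0 w4=0 clk=0 w1=1 w3=0 w7=1 w0=0 w2=0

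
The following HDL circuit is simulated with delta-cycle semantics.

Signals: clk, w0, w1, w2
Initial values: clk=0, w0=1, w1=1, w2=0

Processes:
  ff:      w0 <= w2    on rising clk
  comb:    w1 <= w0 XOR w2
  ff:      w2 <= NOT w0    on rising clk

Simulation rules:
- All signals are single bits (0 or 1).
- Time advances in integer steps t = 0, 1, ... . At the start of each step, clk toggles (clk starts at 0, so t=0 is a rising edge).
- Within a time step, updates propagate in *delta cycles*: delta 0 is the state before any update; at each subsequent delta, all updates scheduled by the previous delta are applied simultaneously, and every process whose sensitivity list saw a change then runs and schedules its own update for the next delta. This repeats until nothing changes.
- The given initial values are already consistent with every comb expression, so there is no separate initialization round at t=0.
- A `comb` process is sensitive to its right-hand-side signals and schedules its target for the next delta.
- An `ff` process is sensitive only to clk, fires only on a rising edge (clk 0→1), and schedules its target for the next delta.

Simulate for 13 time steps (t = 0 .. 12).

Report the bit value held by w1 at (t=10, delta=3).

[bits: w0,w2,clk,w1]
t=0: Δ0=1001 Δ1=1011 Δ2=0011 Δ3=0010 | 3Δ
t=1: Δ0=0010 Δ1=0000 | 1Δ
t=2: Δ0=0000 Δ1=0010 Δ2=0110 Δ3=0111 | 3Δ
t=3: Δ0=0111 Δ1=0101 | 1Δ
t=4: Δ0=0101 Δ1=0111 Δ2=1111 Δ3=1110 | 3Δ
t=5: Δ0=1110 Δ1=1100 | 1Δ
t=6: Δ0=1100 Δ1=1110 Δ2=1010 Δ3=1011 | 3Δ
t=7: Δ0=1011 Δ1=1001 | 1Δ
t=8: Δ0=1001 Δ1=1011 Δ2=0011 Δ3=0010 | 3Δ
t=9: Δ0=0010 Δ1=0000 | 1Δ
t=10: Δ0=0000 Δ1=0010 Δ2=0110 Δ3=0111 | 3Δ
t=11: Δ0=0111 Δ1=0101 | 1Δ
t=12: Δ0=0101 Δ1=0111 Δ2=1111 Δ3=1110 | 3Δ

1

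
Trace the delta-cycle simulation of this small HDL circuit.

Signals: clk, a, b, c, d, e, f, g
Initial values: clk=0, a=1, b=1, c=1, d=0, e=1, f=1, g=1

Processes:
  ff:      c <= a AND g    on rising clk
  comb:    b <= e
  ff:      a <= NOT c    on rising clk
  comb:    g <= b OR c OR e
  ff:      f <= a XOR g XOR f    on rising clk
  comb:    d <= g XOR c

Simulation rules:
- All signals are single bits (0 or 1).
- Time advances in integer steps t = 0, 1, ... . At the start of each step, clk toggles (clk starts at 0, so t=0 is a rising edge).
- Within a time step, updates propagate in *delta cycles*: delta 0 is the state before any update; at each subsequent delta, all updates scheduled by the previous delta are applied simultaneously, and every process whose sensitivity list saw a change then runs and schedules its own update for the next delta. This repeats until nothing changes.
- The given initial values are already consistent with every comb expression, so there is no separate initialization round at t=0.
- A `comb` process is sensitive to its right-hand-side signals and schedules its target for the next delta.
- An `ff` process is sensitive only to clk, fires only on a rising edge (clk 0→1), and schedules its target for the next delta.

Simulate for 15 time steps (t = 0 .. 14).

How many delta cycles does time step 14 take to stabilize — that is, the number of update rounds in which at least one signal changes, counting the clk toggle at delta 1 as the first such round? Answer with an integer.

3

t=0 Δ0: g=1 a=1 e=1 f=1 b=1 d=0 clk=0 c=1
  Δ1: clk:0→1
  Δ2: a:1→0
  (2Δ to stable)
t=1 Δ0: g=1 a=0 e=1 f=1 b=1 d=0 clk=1 c=1
  Δ1: clk:1→0
  (1Δ to stable)
t=2 Δ0: g=1 a=0 e=1 f=1 b=1 d=0 clk=0 c=1
  Δ1: clk:0→1
  Δ2: f:1→0, c:1→0
  Δ3: d:0→1
  (3Δ to stable)
t=3 Δ0: g=1 a=0 e=1 f=0 b=1 d=1 clk=1 c=0
  Δ1: clk:1→0
  (1Δ to stable)
t=4 Δ0: g=1 a=0 e=1 f=0 b=1 d=1 clk=0 c=0
  Δ1: clk:0→1
  Δ2: a:0→1, f:0→1
  (2Δ to stable)
t=5 Δ0: g=1 a=1 e=1 f=1 b=1 d=1 clk=1 c=0
  Δ1: clk:1→0
  (1Δ to stable)
t=6 Δ0: g=1 a=1 e=1 f=1 b=1 d=1 clk=0 c=0
  Δ1: clk:0→1
  Δ2: c:0→1
  Δ3: d:1→0
  (3Δ to stable)
t=7 Δ0: g=1 a=1 e=1 f=1 b=1 d=0 clk=1 c=1
  Δ1: clk:1→0
  (1Δ to stable)
t=8 Δ0: g=1 a=1 e=1 f=1 b=1 d=0 clk=0 c=1
  Δ1: clk:0→1
  Δ2: a:1→0
  (2Δ to stable)
t=9 Δ0: g=1 a=0 e=1 f=1 b=1 d=0 clk=1 c=1
  Δ1: clk:1→0
  (1Δ to stable)
t=10 Δ0: g=1 a=0 e=1 f=1 b=1 d=0 clk=0 c=1
  Δ1: clk:0→1
  Δ2: f:1→0, c:1→0
  Δ3: d:0→1
  (3Δ to stable)
t=11 Δ0: g=1 a=0 e=1 f=0 b=1 d=1 clk=1 c=0
  Δ1: clk:1→0
  (1Δ to stable)
t=12 Δ0: g=1 a=0 e=1 f=0 b=1 d=1 clk=0 c=0
  Δ1: clk:0→1
  Δ2: a:0→1, f:0→1
  (2Δ to stable)
t=13 Δ0: g=1 a=1 e=1 f=1 b=1 d=1 clk=1 c=0
  Δ1: clk:1→0
  (1Δ to stable)
t=14 Δ0: g=1 a=1 e=1 f=1 b=1 d=1 clk=0 c=0
  Δ1: clk:0→1
  Δ2: c:0→1
  Δ3: d:1→0
  (3Δ to stable)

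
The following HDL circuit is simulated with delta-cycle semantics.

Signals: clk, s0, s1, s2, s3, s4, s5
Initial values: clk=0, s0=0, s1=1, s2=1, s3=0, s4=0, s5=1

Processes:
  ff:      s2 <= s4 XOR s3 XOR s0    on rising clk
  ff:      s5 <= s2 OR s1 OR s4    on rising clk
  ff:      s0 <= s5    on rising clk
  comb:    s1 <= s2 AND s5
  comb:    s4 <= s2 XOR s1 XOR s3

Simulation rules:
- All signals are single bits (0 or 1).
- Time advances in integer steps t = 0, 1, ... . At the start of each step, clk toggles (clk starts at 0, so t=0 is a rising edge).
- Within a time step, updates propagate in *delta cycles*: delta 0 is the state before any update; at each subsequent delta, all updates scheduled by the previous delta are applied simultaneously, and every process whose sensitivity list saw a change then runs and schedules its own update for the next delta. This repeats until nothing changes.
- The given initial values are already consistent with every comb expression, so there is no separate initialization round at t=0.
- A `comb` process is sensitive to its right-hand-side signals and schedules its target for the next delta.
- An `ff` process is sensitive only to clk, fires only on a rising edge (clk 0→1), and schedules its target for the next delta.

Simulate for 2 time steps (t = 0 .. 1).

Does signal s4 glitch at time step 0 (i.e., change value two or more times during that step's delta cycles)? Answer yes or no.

yes

t0.Δ0 s1=1 s5=1 s0=0 s4=0 clk=0 s3=0 s2=1
t0.Δ1 s1=1 s5=1 s0=0 s4=0 clk=1 s3=0 s2=1
t0.Δ2 s1=1 s5=1 s0=1 s4=0 clk=1 s3=0 s2=0
t0.Δ3 s1=0 s5=1 s0=1 s4=1 clk=1 s3=0 s2=0
t0.Δ4 s1=0 s5=1 s0=1 s4=0 clk=1 s3=0 s2=0
t1.Δ0 s1=0 s5=1 s0=1 s4=0 clk=1 s3=0 s2=0
t1.Δ1 s1=0 s5=1 s0=1 s4=0 clk=0 s3=0 s2=0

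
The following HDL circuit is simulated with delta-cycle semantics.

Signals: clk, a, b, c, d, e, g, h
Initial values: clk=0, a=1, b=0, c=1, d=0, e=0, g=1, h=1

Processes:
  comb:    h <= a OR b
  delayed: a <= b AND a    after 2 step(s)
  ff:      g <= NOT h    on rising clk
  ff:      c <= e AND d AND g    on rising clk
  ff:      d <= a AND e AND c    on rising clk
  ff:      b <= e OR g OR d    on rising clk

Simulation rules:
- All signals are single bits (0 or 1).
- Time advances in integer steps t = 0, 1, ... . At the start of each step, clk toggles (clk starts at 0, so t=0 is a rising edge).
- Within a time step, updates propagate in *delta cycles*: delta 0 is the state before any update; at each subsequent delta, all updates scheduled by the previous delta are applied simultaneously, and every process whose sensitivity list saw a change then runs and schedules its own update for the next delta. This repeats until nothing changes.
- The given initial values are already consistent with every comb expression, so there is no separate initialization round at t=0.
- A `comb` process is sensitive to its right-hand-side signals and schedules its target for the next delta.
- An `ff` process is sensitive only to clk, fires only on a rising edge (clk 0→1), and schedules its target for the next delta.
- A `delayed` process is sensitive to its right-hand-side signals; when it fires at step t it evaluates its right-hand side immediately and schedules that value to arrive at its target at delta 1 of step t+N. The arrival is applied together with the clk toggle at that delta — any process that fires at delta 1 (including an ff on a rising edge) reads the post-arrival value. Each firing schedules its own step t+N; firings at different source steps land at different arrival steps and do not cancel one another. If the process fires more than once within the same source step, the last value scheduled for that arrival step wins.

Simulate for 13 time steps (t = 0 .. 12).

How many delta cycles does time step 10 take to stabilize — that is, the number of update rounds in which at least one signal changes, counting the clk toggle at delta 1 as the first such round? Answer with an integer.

t0.Δ0 h=1 g=1 e=0 c=1 clk=0 a=1 d=0 b=0
t0.Δ1 h=1 g=1 e=0 c=1 clk=1 a=1 d=0 b=0
t0.Δ2 h=1 g=0 e=0 c=0 clk=1 a=1 d=0 b=1
t1.Δ0 h=1 g=0 e=0 c=0 clk=1 a=1 d=0 b=1
t1.Δ1 h=1 g=0 e=0 c=0 clk=0 a=1 d=0 b=1
t2.Δ0 h=1 g=0 e=0 c=0 clk=0 a=1 d=0 b=1
t2.Δ1 h=1 g=0 e=0 c=0 clk=1 a=1 d=0 b=1
t2.Δ2 h=1 g=0 e=0 c=0 clk=1 a=1 d=0 b=0
t3.Δ0 h=1 g=0 e=0 c=0 clk=1 a=1 d=0 b=0
t3.Δ1 h=1 g=0 e=0 c=0 clk=0 a=1 d=0 b=0
t4.Δ0 h=1 g=0 e=0 c=0 clk=0 a=1 d=0 b=0
t4.Δ1 h=1 g=0 e=0 c=0 clk=1 a=0 d=0 b=0
t4.Δ2 h=0 g=0 e=0 c=0 clk=1 a=0 d=0 b=0
t5.Δ0 h=0 g=0 e=0 c=0 clk=1 a=0 d=0 b=0
t5.Δ1 h=0 g=0 e=0 c=0 clk=0 a=0 d=0 b=0
t6.Δ0 h=0 g=0 e=0 c=0 clk=0 a=0 d=0 b=0
t6.Δ1 h=0 g=0 e=0 c=0 clk=1 a=0 d=0 b=0
t6.Δ2 h=0 g=1 e=0 c=0 clk=1 a=0 d=0 b=0
t7.Δ0 h=0 g=1 e=0 c=0 clk=1 a=0 d=0 b=0
t7.Δ1 h=0 g=1 e=0 c=0 clk=0 a=0 d=0 b=0
t8.Δ0 h=0 g=1 e=0 c=0 clk=0 a=0 d=0 b=0
t8.Δ1 h=0 g=1 e=0 c=0 clk=1 a=0 d=0 b=0
t8.Δ2 h=0 g=1 e=0 c=0 clk=1 a=0 d=0 b=1
t8.Δ3 h=1 g=1 e=0 c=0 clk=1 a=0 d=0 b=1
t9.Δ0 h=1 g=1 e=0 c=0 clk=1 a=0 d=0 b=1
t9.Δ1 h=1 g=1 e=0 c=0 clk=0 a=0 d=0 b=1
t10.Δ0 h=1 g=1 e=0 c=0 clk=0 a=0 d=0 b=1
t10.Δ1 h=1 g=1 e=0 c=0 clk=1 a=0 d=0 b=1
t10.Δ2 h=1 g=0 e=0 c=0 clk=1 a=0 d=0 b=1
t11.Δ0 h=1 g=0 e=0 c=0 clk=1 a=0 d=0 b=1
t11.Δ1 h=1 g=0 e=0 c=0 clk=0 a=0 d=0 b=1
t12.Δ0 h=1 g=0 e=0 c=0 clk=0 a=0 d=0 b=1
t12.Δ1 h=1 g=0 e=0 c=0 clk=1 a=0 d=0 b=1
t12.Δ2 h=1 g=0 e=0 c=0 clk=1 a=0 d=0 b=0
t12.Δ3 h=0 g=0 e=0 c=0 clk=1 a=0 d=0 b=0

2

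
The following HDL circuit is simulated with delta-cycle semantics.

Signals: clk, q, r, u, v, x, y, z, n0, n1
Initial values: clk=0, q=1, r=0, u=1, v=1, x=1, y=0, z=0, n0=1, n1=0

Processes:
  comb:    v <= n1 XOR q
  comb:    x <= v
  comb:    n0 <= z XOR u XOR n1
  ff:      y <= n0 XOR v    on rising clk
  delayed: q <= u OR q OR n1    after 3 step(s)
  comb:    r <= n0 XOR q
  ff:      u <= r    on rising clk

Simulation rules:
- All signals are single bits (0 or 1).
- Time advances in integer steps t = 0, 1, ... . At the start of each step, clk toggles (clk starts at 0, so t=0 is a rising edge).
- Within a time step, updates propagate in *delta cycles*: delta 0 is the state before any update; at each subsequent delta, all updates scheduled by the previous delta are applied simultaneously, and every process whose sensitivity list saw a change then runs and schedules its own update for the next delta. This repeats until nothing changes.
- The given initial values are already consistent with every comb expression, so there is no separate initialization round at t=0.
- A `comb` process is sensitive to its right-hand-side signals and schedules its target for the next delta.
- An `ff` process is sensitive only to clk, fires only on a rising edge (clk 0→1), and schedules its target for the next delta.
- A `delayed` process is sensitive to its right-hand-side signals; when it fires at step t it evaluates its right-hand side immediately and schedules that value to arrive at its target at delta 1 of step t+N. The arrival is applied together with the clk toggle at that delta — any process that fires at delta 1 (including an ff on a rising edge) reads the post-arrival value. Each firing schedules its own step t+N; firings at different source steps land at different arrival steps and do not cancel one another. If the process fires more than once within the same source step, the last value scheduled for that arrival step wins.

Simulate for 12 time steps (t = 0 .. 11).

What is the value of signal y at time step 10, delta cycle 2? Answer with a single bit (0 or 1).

[bits: x,v,clk,y,r,u,z,n0,q,n1]
t=0: Δ0=1100010110 Δ1=1110010110 Δ2=1110000110 Δ3=1110000010 Δ4=1110100010 | 4Δ
t=1: Δ0=1110100010 Δ1=1100100010 | 1Δ
t=2: Δ0=1100100010 Δ1=1110100010 Δ2=1111110010 Δ3=1111110110 Δ4=1111010110 | 4Δ
t=3: Δ0=1111010110 Δ1=1101010110 | 1Δ
t=4: Δ0=1101010110 Δ1=1111010110 Δ2=1110000110 Δ3=1110000010 Δ4=1110100010 | 4Δ
t=5: Δ0=1110100010 Δ1=1100100010 | 1Δ
t=6: Δ0=1100100010 Δ1=1110100010 Δ2=1111110010 Δ3=1111110110 Δ4=1111010110 | 4Δ
t=7: Δ0=1111010110 Δ1=1101010110 | 1Δ
t=8: Δ0=1101010110 Δ1=1111010110 Δ2=1110000110 Δ3=1110000010 Δ4=1110100010 | 4Δ
t=9: Δ0=1110100010 Δ1=1100100010 | 1Δ
t=10: Δ0=1100100010 Δ1=1110100010 Δ2=1111110010 Δ3=1111110110 Δ4=1111010110 | 4Δ
t=11: Δ0=1111010110 Δ1=1101010110 | 1Δ

1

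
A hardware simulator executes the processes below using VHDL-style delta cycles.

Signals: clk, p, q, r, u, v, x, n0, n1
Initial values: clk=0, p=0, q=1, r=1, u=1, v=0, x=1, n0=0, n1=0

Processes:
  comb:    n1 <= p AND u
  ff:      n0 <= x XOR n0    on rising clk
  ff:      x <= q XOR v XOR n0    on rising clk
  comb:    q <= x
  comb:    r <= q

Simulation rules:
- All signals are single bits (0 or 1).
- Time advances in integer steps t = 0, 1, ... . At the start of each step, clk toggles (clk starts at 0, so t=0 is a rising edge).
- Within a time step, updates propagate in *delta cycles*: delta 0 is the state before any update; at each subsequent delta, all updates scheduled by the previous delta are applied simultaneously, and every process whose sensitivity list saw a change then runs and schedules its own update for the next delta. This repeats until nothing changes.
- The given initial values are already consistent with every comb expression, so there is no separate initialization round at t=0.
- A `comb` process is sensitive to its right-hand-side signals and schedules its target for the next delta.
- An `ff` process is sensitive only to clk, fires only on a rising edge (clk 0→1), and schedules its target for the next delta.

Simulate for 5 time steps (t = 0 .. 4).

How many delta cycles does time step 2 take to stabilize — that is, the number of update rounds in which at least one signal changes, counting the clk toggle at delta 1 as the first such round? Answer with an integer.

4

[bits: q,v,x,n0,clk,p,u,n1,r]
t=0: Δ0=101000101 Δ1=101010101 Δ2=101110101 | 2Δ
t=1: Δ0=101110101 Δ1=101100101 | 1Δ
t=2: Δ0=101100101 Δ1=101110101 Δ2=100010101 Δ3=000010101 Δ4=000010100 | 4Δ
t=3: Δ0=000010100 Δ1=000000100 | 1Δ
t=4: Δ0=000000100 Δ1=000010100 | 1Δ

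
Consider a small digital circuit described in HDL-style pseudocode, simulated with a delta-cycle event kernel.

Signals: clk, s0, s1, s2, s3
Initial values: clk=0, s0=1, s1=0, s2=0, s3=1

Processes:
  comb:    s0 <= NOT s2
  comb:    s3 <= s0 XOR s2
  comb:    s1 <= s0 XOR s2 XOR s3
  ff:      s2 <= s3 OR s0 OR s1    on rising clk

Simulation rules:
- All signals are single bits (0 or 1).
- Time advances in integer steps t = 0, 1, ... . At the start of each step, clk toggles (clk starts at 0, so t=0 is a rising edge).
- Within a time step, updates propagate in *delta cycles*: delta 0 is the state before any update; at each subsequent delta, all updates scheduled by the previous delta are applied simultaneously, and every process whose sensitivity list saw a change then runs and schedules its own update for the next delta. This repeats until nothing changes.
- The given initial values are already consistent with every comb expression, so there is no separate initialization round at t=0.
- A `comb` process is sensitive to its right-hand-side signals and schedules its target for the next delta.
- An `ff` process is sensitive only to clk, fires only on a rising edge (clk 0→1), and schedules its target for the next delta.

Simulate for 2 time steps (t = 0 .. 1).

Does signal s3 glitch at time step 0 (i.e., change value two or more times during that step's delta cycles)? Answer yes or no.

yes

t=0 Δ0: clk=0 s1=0 s2=0 s0=1 s3=1
  Δ1: clk:0→1
  Δ2: s2:0→1
  Δ3: s1:0→1, s0:1→0, s3:1→0
  Δ4: s3:0→1
  Δ5: s1:1→0
  (5Δ to stable)
t=1 Δ0: clk=1 s1=0 s2=1 s0=0 s3=1
  Δ1: clk:1→0
  (1Δ to stable)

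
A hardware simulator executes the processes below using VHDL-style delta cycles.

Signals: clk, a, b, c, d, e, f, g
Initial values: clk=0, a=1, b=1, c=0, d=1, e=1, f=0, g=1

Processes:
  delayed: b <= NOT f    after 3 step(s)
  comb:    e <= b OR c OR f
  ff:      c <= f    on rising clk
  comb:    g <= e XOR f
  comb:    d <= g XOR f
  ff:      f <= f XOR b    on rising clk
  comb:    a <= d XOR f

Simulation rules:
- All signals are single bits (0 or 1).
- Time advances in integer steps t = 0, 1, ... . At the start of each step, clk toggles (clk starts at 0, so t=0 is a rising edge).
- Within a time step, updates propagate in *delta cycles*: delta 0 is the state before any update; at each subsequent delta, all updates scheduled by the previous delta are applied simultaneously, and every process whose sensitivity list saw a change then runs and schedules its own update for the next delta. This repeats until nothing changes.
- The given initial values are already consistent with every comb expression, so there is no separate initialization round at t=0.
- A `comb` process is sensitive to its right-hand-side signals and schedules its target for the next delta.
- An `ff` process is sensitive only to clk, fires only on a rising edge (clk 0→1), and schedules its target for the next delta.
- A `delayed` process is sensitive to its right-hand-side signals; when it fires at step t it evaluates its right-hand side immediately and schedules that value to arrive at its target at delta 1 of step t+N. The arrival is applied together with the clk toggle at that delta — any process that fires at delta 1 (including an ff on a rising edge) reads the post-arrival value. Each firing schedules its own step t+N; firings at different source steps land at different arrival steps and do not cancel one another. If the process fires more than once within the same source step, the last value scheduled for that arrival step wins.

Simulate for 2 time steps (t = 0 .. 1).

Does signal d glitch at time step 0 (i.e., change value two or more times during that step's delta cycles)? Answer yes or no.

yes

t0.Δ0 a=1 e=1 d=1 c=0 f=0 g=1 clk=0 b=1
t0.Δ1 a=1 e=1 d=1 c=0 f=0 g=1 clk=1 b=1
t0.Δ2 a=1 e=1 d=1 c=0 f=1 g=1 clk=1 b=1
t0.Δ3 a=0 e=1 d=0 c=0 f=1 g=0 clk=1 b=1
t0.Δ4 a=1 e=1 d=1 c=0 f=1 g=0 clk=1 b=1
t0.Δ5 a=0 e=1 d=1 c=0 f=1 g=0 clk=1 b=1
t1.Δ0 a=0 e=1 d=1 c=0 f=1 g=0 clk=1 b=1
t1.Δ1 a=0 e=1 d=1 c=0 f=1 g=0 clk=0 b=1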